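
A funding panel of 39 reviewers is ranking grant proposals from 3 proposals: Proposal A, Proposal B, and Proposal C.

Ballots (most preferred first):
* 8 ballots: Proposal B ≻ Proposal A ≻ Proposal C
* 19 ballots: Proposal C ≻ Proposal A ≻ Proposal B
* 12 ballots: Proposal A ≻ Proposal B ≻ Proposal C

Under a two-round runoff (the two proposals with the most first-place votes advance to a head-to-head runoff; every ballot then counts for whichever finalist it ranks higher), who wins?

Round 1 first-place votes: Proposal A 12, Proposal B 8, Proposal C 19. Proposal C and Proposal A advance.
Runoff: Proposal C is ranked above Proposal A on 19 ballots, Proposal A above Proposal C on 20.

Proposal A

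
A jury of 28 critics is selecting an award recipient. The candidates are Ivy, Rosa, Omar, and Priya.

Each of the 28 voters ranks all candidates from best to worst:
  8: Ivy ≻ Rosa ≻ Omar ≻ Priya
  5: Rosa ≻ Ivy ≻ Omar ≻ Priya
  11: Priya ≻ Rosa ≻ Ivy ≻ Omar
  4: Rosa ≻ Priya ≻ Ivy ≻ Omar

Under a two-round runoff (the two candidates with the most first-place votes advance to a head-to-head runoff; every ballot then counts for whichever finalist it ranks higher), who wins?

Rosa

Round 1 first-place votes: Ivy 8, Rosa 9, Omar 0, Priya 11. Priya and Rosa advance.
Runoff: Priya is ranked above Rosa on 11 ballots, Rosa above Priya on 17.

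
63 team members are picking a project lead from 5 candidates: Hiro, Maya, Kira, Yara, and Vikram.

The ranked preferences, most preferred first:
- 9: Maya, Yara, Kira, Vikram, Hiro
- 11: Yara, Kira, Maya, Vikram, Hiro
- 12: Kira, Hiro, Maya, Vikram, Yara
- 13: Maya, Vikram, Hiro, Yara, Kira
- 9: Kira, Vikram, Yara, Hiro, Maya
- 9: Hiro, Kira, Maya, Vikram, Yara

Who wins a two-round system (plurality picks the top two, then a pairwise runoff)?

Kira

Round 1 first-place votes: Hiro 9, Maya 22, Kira 21, Yara 11, Vikram 0. Maya and Kira advance.
Runoff: Maya is ranked above Kira on 22 ballots, Kira above Maya on 41.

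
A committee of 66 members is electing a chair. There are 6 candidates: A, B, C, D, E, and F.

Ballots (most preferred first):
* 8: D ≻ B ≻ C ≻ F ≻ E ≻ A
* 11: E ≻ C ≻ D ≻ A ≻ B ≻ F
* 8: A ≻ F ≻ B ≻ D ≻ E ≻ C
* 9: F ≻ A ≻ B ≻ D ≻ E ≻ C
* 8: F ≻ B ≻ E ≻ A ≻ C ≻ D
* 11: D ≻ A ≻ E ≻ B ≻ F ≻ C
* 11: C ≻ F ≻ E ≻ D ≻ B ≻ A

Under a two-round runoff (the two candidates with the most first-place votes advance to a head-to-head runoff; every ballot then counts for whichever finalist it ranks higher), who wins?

F

Round 1 first-place votes: A 8, B 0, C 11, D 19, E 11, F 17. D and F advance.
Runoff: D is ranked above F on 30 ballots, F above D on 36.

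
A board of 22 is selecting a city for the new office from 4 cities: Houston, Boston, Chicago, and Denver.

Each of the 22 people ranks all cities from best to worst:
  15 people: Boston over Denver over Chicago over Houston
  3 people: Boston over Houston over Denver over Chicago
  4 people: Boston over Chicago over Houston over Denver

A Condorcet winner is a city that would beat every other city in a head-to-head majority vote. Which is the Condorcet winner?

Boston

Boston vs Houston: 22–0
Boston vs Chicago: 22–0
Boston vs Denver: 22–0
Boston beats every other city.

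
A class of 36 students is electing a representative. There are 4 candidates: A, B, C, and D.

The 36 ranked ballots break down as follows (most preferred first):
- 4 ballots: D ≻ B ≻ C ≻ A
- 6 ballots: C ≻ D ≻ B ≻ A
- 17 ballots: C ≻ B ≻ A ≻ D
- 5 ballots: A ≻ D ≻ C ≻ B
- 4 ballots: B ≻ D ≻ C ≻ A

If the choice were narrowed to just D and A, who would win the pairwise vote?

D is ranked above A on 14 ballots; A above D on 22.

A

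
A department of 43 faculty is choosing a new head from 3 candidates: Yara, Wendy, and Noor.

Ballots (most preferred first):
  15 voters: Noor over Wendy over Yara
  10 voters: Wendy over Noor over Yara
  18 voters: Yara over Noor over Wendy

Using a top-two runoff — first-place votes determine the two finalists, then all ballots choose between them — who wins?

Noor

Round 1 first-place votes: Yara 18, Wendy 10, Noor 15. Yara and Noor advance.
Runoff: Yara is ranked above Noor on 18 ballots, Noor above Yara on 25.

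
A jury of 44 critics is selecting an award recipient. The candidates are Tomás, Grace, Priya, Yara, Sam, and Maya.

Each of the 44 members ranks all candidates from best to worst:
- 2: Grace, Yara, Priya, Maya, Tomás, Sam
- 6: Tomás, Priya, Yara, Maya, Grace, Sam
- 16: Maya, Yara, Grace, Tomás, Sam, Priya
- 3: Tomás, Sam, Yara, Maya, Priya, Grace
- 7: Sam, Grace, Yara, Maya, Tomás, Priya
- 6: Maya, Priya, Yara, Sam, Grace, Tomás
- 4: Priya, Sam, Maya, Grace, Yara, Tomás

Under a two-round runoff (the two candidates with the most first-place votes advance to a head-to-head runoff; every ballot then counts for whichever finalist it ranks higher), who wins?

Maya

Round 1 first-place votes: Tomás 9, Grace 2, Priya 4, Yara 0, Sam 7, Maya 22. Maya and Tomás advance.
Runoff: Maya is ranked above Tomás on 35 ballots, Tomás above Maya on 9.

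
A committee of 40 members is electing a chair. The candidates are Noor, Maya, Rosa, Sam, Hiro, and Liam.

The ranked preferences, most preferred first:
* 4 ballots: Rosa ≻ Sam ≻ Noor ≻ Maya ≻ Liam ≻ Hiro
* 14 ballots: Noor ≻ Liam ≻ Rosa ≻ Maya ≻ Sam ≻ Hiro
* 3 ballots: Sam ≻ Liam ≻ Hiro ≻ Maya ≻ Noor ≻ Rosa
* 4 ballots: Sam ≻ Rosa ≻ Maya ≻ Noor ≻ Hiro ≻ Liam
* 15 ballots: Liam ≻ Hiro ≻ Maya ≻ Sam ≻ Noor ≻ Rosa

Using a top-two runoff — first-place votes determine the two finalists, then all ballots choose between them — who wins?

Round 1 first-place votes: Noor 14, Maya 0, Rosa 4, Sam 7, Hiro 0, Liam 15. Liam and Noor advance.
Runoff: Liam is ranked above Noor on 18 ballots, Noor above Liam on 22.

Noor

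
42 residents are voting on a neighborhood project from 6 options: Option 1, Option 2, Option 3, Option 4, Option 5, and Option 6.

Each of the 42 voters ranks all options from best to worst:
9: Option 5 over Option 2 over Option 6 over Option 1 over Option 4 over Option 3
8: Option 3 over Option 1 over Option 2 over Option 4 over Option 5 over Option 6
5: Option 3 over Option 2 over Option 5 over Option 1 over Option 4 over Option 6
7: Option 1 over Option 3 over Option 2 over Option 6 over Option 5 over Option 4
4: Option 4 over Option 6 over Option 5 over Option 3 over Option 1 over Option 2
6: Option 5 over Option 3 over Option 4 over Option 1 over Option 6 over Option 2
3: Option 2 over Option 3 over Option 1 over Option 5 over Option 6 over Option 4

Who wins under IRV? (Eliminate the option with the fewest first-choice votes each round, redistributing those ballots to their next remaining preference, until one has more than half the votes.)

Round 1: Option 1 7, Option 2 3, Option 3 13, Option 4 4, Option 5 15, Option 6 0. Option 6 eliminated.
Round 2: Option 1 7, Option 2 3, Option 3 13, Option 4 4, Option 5 15. Option 2 eliminated.
Round 3: Option 1 7, Option 3 16, Option 4 4, Option 5 15. Option 4 eliminated.
Round 4: Option 1 7, Option 3 16, Option 5 19. Option 1 eliminated.
Round 5: Option 3 23, Option 5 19. Option 3 has a majority (≥22).

Option 3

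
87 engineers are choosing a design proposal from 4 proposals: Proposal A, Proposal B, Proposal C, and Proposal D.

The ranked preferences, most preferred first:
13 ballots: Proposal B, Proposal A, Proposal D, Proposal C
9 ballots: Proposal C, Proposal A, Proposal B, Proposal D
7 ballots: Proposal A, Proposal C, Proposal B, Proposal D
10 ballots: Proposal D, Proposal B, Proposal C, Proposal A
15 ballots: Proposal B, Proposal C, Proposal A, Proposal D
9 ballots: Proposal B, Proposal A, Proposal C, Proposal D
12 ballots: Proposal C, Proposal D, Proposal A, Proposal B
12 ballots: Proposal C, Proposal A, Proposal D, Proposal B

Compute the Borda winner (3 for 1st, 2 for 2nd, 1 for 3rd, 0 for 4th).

Proposal A: 13×2 + 9×2 + 7×3 + 10×0 + 15×1 + 9×2 + 12×1 + 12×2 = 134
Proposal B: 13×3 + 9×1 + 7×1 + 10×2 + 15×3 + 9×3 + 12×0 + 12×0 = 147
Proposal C: 13×0 + 9×3 + 7×2 + 10×1 + 15×2 + 9×1 + 12×3 + 12×3 = 162
Proposal D: 13×1 + 9×0 + 7×0 + 10×3 + 15×0 + 9×0 + 12×2 + 12×1 = 79

Proposal C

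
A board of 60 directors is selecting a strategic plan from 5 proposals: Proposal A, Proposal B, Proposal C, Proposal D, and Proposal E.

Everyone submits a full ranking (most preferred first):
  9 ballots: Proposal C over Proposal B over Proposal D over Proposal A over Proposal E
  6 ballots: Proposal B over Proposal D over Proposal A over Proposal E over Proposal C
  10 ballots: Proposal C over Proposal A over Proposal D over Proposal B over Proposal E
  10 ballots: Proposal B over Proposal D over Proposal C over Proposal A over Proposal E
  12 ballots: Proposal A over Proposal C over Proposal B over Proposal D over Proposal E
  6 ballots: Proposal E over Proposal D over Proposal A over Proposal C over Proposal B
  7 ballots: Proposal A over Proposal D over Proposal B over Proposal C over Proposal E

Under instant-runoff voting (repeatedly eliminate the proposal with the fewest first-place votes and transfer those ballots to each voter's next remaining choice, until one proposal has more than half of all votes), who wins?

Round 1: Proposal A 19, Proposal B 16, Proposal C 19, Proposal D 0, Proposal E 6. Proposal D eliminated.
Round 2: Proposal A 19, Proposal B 16, Proposal C 19, Proposal E 6. Proposal E eliminated.
Round 3: Proposal A 25, Proposal B 16, Proposal C 19. Proposal B eliminated.
Round 4: Proposal A 31, Proposal C 29. Proposal A has a majority (≥31).

Proposal A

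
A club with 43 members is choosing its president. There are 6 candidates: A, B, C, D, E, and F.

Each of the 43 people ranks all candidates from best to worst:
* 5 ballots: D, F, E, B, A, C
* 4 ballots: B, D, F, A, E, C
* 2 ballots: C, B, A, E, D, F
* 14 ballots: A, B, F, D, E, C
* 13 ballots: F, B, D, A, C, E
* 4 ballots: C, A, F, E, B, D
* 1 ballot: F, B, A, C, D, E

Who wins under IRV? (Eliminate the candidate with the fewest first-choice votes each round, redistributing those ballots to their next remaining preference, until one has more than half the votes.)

Round 1: A 14, B 4, C 6, D 5, E 0, F 14. E eliminated.
Round 2: A 14, B 4, C 6, D 5, F 14. B eliminated.
Round 3: A 14, C 6, D 9, F 14. C eliminated.
Round 4: A 20, D 9, F 14. D eliminated.
Round 5: A 20, F 23. F has a majority (≥22).

F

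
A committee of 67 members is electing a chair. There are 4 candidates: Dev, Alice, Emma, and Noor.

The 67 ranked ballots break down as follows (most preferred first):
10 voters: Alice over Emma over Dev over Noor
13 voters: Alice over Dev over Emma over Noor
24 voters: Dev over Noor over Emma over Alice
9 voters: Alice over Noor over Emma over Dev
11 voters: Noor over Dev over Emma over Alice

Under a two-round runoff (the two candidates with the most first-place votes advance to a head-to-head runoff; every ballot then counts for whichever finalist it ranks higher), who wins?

Round 1 first-place votes: Dev 24, Alice 32, Emma 0, Noor 11. Alice and Dev advance.
Runoff: Alice is ranked above Dev on 32 ballots, Dev above Alice on 35.

Dev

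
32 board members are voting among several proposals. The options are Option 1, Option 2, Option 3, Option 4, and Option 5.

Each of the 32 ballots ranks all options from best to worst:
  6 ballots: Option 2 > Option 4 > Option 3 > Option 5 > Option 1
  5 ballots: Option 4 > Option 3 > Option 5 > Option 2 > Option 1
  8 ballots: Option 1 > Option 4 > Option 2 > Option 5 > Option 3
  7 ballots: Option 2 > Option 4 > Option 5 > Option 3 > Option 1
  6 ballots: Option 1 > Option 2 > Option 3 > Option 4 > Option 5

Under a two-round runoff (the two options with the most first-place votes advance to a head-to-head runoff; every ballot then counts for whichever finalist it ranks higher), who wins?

Round 1 first-place votes: Option 1 14, Option 2 13, Option 3 0, Option 4 5, Option 5 0. Option 1 and Option 2 advance.
Runoff: Option 1 is ranked above Option 2 on 14 ballots, Option 2 above Option 1 on 18.

Option 2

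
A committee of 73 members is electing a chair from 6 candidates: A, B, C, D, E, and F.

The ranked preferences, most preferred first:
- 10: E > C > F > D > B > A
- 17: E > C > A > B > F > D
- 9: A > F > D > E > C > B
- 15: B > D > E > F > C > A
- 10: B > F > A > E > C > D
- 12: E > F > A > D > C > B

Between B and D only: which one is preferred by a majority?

B

B is ranked above D on 42 ballots; D above B on 31.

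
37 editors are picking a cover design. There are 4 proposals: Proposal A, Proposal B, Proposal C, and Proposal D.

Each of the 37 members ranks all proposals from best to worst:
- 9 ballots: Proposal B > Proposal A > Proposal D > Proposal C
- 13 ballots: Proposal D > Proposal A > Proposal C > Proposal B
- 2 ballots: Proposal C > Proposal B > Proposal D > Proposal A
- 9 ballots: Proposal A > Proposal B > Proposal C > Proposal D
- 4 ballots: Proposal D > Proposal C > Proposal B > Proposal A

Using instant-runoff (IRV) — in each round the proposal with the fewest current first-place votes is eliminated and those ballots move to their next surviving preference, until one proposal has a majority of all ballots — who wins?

Round 1: Proposal A 9, Proposal B 9, Proposal C 2, Proposal D 17. Proposal C eliminated.
Round 2: Proposal A 9, Proposal B 11, Proposal D 17. Proposal A eliminated.
Round 3: Proposal B 20, Proposal D 17. Proposal B has a majority (≥19).

Proposal B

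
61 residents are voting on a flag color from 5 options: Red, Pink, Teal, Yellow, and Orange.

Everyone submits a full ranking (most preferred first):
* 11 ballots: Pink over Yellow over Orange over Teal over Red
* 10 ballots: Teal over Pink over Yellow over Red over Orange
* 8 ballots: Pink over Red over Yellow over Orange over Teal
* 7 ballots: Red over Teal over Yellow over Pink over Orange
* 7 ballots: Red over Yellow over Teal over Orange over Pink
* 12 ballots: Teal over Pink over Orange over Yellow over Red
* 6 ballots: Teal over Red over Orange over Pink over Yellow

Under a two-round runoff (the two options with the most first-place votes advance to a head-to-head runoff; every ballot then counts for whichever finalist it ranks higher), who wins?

Teal

Round 1 first-place votes: Red 14, Pink 19, Teal 28, Yellow 0, Orange 0. Teal and Pink advance.
Runoff: Teal is ranked above Pink on 42 ballots, Pink above Teal on 19.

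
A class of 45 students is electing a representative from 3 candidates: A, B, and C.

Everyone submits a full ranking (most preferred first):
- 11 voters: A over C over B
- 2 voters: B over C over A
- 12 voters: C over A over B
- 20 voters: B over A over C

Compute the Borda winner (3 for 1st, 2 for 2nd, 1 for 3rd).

A: 11×3 + 2×1 + 12×2 + 20×2 = 99
B: 11×1 + 2×3 + 12×1 + 20×3 = 89
C: 11×2 + 2×2 + 12×3 + 20×1 = 82

A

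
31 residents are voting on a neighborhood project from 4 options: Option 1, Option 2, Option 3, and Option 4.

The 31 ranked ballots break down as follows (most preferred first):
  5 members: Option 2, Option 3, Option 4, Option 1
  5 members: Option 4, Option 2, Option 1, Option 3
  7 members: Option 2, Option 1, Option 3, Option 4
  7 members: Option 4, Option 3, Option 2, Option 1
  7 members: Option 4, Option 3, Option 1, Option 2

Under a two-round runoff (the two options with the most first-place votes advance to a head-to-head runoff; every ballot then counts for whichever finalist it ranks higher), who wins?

Round 1 first-place votes: Option 1 0, Option 2 12, Option 3 0, Option 4 19. Option 4 and Option 2 advance.
Runoff: Option 4 is ranked above Option 2 on 19 ballots, Option 2 above Option 4 on 12.

Option 4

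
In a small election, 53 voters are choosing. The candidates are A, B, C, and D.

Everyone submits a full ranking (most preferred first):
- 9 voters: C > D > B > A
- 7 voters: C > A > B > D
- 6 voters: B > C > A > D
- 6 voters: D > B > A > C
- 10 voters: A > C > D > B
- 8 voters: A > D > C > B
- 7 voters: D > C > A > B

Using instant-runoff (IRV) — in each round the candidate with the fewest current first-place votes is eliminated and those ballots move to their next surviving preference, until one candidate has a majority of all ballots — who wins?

C

Round 1: A 18, B 6, C 16, D 13. B eliminated.
Round 2: A 18, C 22, D 13. D eliminated.
Round 3: A 24, C 29. C has a majority (≥27).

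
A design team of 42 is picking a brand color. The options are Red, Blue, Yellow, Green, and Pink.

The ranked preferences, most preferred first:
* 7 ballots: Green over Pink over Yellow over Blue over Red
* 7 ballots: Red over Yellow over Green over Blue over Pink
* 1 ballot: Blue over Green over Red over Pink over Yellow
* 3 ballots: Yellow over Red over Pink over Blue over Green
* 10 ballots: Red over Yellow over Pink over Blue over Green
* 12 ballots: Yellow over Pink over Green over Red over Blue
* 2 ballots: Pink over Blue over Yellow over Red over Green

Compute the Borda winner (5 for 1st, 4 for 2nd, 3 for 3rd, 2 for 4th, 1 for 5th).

Red: 7×1 + 7×5 + 1×3 + 3×4 + 10×5 + 12×2 + 2×2 = 135
Blue: 7×2 + 7×2 + 1×5 + 3×2 + 10×2 + 12×1 + 2×4 = 79
Yellow: 7×3 + 7×4 + 1×1 + 3×5 + 10×4 + 12×5 + 2×3 = 171
Green: 7×5 + 7×3 + 1×4 + 3×1 + 10×1 + 12×3 + 2×1 = 111
Pink: 7×4 + 7×1 + 1×2 + 3×3 + 10×3 + 12×4 + 2×5 = 134

Yellow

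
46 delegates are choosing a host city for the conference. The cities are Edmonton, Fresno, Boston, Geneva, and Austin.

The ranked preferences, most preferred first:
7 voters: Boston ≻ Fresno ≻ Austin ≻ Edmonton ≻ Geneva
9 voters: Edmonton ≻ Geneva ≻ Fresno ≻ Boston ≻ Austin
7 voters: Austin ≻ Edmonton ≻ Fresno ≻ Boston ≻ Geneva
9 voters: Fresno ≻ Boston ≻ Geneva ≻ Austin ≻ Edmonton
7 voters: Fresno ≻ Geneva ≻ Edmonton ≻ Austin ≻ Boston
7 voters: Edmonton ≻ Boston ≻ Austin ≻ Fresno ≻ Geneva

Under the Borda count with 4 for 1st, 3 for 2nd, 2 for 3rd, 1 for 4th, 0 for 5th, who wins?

Fresno

Edmonton: 7×1 + 9×4 + 7×3 + 9×0 + 7×2 + 7×4 = 106
Fresno: 7×3 + 9×2 + 7×2 + 9×4 + 7×4 + 7×1 = 124
Boston: 7×4 + 9×1 + 7×1 + 9×3 + 7×0 + 7×3 = 92
Geneva: 7×0 + 9×3 + 7×0 + 9×2 + 7×3 + 7×0 = 66
Austin: 7×2 + 9×0 + 7×4 + 9×1 + 7×1 + 7×2 = 72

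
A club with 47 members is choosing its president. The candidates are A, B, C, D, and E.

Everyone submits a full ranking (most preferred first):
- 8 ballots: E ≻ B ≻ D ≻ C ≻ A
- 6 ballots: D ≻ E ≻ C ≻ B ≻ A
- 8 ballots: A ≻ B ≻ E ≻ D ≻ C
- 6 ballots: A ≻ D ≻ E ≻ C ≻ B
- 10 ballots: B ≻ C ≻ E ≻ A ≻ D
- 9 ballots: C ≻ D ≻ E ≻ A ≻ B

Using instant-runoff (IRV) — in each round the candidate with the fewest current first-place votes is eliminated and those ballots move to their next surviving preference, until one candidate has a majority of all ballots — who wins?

Round 1: A 14, B 10, C 9, D 6, E 8. D eliminated.
Round 2: A 14, B 10, C 9, E 14. C eliminated.
Round 3: A 14, B 10, E 23. B eliminated.
Round 4: A 14, E 33. E has a majority (≥24).

E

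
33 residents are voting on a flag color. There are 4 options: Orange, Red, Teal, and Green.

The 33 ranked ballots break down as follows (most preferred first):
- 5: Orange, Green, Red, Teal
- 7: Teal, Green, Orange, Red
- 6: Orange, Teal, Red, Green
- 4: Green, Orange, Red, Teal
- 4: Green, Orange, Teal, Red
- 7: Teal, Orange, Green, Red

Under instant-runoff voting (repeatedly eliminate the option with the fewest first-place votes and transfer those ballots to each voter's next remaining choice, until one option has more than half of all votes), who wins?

Round 1: Orange 11, Red 0, Teal 14, Green 8. Red eliminated.
Round 2: Orange 11, Teal 14, Green 8. Green eliminated.
Round 3: Orange 19, Teal 14. Orange has a majority (≥17).

Orange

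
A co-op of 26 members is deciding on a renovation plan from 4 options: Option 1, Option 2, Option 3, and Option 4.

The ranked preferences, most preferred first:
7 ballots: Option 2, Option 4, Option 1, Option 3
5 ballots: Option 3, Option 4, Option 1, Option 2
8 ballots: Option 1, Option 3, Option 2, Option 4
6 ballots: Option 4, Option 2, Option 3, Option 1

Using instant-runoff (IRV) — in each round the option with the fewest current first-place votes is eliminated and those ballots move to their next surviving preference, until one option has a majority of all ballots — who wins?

Option 4

Round 1: Option 1 8, Option 2 7, Option 3 5, Option 4 6. Option 3 eliminated.
Round 2: Option 1 8, Option 2 7, Option 4 11. Option 2 eliminated.
Round 3: Option 1 8, Option 4 18. Option 4 has a majority (≥14).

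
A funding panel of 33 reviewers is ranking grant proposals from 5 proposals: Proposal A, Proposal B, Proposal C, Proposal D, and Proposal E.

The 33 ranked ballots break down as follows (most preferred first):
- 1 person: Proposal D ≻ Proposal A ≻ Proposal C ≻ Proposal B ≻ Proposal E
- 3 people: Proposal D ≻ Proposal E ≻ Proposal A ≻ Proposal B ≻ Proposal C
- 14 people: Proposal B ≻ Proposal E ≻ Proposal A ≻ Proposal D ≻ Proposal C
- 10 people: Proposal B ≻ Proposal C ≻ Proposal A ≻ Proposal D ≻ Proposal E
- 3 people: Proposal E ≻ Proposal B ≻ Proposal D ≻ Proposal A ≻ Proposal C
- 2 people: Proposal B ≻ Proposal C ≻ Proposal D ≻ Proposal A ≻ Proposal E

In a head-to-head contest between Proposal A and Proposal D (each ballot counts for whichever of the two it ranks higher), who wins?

Proposal A

Proposal A is ranked above Proposal D on 24 ballots; Proposal D above Proposal A on 9.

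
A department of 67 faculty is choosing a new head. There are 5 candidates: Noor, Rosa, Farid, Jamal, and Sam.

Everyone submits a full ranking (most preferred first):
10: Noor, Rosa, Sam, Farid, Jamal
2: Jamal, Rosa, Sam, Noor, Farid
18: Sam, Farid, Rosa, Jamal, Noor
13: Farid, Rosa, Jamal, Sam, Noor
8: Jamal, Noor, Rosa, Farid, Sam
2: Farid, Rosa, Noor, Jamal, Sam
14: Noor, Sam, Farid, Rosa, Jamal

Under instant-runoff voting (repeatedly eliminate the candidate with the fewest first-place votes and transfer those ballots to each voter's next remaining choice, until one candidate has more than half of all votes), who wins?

Noor

Round 1: Noor 24, Rosa 0, Farid 15, Jamal 10, Sam 18. Rosa eliminated.
Round 2: Noor 24, Farid 15, Jamal 10, Sam 18. Jamal eliminated.
Round 3: Noor 32, Farid 15, Sam 20. Farid eliminated.
Round 4: Noor 34, Sam 33. Noor has a majority (≥34).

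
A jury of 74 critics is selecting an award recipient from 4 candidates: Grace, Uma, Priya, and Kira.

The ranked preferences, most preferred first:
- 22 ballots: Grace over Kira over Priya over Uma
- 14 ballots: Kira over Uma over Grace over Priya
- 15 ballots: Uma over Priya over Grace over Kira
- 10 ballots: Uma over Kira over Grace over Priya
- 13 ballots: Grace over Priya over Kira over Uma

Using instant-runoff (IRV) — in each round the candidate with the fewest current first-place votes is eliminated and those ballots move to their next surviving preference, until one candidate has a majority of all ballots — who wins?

Round 1: Grace 35, Uma 25, Priya 0, Kira 14. Priya eliminated.
Round 2: Grace 35, Uma 25, Kira 14. Kira eliminated.
Round 3: Grace 35, Uma 39. Uma has a majority (≥38).

Uma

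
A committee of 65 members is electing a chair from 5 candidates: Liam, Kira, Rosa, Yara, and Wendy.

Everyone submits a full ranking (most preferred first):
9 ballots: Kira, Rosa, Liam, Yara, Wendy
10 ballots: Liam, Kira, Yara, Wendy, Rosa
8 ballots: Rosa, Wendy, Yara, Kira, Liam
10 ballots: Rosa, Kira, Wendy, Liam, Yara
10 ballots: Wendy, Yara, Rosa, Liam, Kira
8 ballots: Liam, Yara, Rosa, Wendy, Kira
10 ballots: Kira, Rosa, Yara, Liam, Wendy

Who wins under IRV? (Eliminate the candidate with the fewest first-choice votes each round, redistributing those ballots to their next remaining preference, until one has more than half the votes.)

Rosa

Round 1: Liam 18, Kira 19, Rosa 18, Yara 0, Wendy 10. Yara eliminated.
Round 2: Liam 18, Kira 19, Rosa 18, Wendy 10. Wendy eliminated.
Round 3: Liam 18, Kira 19, Rosa 28. Liam eliminated.
Round 4: Kira 29, Rosa 36. Rosa has a majority (≥33).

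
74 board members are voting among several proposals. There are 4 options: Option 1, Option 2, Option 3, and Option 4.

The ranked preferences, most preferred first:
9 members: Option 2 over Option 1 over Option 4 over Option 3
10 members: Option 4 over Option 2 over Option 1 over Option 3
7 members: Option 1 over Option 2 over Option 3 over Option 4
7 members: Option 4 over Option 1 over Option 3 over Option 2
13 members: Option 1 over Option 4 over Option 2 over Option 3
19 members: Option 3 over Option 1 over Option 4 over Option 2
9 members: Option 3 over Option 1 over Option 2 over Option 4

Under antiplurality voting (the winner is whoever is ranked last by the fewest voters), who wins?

Last-place votes: Option 1 0, Option 2 26, Option 3 32, Option 4 16.

Option 1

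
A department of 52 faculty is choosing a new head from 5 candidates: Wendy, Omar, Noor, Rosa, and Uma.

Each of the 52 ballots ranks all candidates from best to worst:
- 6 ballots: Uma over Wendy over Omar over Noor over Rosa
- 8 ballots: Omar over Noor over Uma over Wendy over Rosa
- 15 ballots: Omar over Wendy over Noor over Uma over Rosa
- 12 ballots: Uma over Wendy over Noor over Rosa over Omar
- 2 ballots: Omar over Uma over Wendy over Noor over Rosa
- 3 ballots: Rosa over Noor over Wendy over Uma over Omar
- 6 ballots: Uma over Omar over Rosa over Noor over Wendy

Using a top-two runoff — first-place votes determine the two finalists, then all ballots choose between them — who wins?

Uma

Round 1 first-place votes: Wendy 0, Omar 25, Noor 0, Rosa 3, Uma 24. Omar and Uma advance.
Runoff: Omar is ranked above Uma on 25 ballots, Uma above Omar on 27.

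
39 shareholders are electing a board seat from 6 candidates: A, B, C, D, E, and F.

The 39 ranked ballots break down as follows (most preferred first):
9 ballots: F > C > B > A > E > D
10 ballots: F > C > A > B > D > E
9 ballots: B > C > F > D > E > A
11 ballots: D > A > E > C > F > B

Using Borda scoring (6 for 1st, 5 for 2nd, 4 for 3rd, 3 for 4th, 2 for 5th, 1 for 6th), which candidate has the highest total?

A: 9×3 + 10×4 + 9×1 + 11×5 = 131
B: 9×4 + 10×3 + 9×6 + 11×1 = 131
C: 9×5 + 10×5 + 9×5 + 11×3 = 173
D: 9×1 + 10×2 + 9×3 + 11×6 = 122
E: 9×2 + 10×1 + 9×2 + 11×4 = 90
F: 9×6 + 10×6 + 9×4 + 11×2 = 172

C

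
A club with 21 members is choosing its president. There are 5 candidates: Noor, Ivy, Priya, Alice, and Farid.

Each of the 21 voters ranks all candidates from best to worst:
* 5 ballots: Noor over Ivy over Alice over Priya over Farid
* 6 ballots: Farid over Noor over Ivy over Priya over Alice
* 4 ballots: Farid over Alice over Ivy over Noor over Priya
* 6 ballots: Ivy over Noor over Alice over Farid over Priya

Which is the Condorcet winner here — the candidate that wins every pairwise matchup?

Noor vs Ivy: 11–10
Noor vs Priya: 21–0
Noor vs Alice: 17–4
Noor vs Farid: 11–10
Noor beats every other candidate.

Noor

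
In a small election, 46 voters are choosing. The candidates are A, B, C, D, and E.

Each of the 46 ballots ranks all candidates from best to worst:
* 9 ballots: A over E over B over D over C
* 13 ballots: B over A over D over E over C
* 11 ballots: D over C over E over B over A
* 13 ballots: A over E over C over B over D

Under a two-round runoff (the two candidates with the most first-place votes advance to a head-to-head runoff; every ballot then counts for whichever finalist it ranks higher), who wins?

Round 1 first-place votes: A 22, B 13, C 0, D 11, E 0. A and B advance.
Runoff: A is ranked above B on 22 ballots, B above A on 24.

B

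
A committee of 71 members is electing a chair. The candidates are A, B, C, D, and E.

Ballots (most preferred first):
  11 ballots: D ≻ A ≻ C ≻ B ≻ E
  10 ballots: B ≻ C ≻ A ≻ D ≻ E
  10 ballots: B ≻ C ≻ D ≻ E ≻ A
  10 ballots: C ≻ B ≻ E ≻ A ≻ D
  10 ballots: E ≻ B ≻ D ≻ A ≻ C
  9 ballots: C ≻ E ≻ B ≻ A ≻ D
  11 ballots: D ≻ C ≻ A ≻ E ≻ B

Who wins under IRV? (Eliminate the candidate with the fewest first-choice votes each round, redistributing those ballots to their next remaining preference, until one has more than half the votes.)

Round 1: A 0, B 20, C 19, D 22, E 10. A eliminated.
Round 2: B 20, C 19, D 22, E 10. E eliminated.
Round 3: B 30, C 19, D 22. C eliminated.
Round 4: B 49, D 22. B has a majority (≥36).

B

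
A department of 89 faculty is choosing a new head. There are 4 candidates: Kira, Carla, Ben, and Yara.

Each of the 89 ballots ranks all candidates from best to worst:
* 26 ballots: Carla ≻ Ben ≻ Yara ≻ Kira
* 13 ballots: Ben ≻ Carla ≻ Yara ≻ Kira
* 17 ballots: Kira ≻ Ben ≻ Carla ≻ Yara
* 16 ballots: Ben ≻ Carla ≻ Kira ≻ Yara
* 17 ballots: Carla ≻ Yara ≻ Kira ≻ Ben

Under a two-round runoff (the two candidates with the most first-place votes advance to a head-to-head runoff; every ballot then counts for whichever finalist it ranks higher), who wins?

Round 1 first-place votes: Kira 17, Carla 43, Ben 29, Yara 0. Carla and Ben advance.
Runoff: Carla is ranked above Ben on 43 ballots, Ben above Carla on 46.

Ben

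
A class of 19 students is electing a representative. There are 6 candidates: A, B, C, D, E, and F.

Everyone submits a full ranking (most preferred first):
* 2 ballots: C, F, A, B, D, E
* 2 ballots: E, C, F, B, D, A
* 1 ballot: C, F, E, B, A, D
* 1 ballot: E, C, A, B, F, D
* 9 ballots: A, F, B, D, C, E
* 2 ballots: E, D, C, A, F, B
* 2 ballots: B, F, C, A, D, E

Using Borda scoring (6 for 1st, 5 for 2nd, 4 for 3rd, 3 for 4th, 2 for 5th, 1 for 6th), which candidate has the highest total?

F

A: 2×4 + 2×1 + 1×2 + 1×4 + 9×6 + 2×3 + 2×3 = 82
B: 2×3 + 2×3 + 1×3 + 1×3 + 9×4 + 2×1 + 2×6 = 68
C: 2×6 + 2×5 + 1×6 + 1×5 + 9×2 + 2×4 + 2×4 = 67
D: 2×2 + 2×2 + 1×1 + 1×1 + 9×3 + 2×5 + 2×2 = 51
E: 2×1 + 2×6 + 1×4 + 1×6 + 9×1 + 2×6 + 2×1 = 47
F: 2×5 + 2×4 + 1×5 + 1×2 + 9×5 + 2×2 + 2×5 = 84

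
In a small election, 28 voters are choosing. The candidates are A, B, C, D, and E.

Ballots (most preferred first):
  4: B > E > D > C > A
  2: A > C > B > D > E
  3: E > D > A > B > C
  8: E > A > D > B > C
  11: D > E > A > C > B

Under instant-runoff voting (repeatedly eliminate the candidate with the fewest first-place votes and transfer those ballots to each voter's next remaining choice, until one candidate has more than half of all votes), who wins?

E

Round 1: A 2, B 4, C 0, D 11, E 11. C eliminated.
Round 2: A 2, B 4, D 11, E 11. A eliminated.
Round 3: B 6, D 11, E 11. B eliminated.
Round 4: D 13, E 15. E has a majority (≥15).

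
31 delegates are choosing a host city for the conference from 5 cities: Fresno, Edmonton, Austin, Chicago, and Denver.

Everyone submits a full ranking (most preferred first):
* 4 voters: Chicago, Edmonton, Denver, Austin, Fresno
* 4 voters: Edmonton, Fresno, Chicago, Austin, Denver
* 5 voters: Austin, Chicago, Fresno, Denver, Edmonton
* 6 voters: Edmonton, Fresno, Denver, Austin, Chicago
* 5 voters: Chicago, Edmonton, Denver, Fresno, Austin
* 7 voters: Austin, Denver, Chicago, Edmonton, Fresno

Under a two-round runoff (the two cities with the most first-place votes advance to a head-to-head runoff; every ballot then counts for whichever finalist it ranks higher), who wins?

Edmonton

Round 1 first-place votes: Fresno 0, Edmonton 10, Austin 12, Chicago 9, Denver 0. Austin and Edmonton advance.
Runoff: Austin is ranked above Edmonton on 12 ballots, Edmonton above Austin on 19.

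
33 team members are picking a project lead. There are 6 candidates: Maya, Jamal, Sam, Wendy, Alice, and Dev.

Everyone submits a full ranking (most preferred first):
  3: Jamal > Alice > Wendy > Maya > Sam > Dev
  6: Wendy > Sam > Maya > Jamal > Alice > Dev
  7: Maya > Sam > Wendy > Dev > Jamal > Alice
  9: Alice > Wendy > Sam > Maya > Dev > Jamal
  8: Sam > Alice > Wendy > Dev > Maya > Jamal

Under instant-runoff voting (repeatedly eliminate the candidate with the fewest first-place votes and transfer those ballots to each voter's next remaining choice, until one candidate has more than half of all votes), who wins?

Round 1: Maya 7, Jamal 3, Sam 8, Wendy 6, Alice 9, Dev 0. Dev eliminated.
Round 2: Maya 7, Jamal 3, Sam 8, Wendy 6, Alice 9. Jamal eliminated.
Round 3: Maya 7, Sam 8, Wendy 6, Alice 12. Wendy eliminated.
Round 4: Maya 7, Sam 14, Alice 12. Maya eliminated.
Round 5: Sam 21, Alice 12. Sam has a majority (≥17).

Sam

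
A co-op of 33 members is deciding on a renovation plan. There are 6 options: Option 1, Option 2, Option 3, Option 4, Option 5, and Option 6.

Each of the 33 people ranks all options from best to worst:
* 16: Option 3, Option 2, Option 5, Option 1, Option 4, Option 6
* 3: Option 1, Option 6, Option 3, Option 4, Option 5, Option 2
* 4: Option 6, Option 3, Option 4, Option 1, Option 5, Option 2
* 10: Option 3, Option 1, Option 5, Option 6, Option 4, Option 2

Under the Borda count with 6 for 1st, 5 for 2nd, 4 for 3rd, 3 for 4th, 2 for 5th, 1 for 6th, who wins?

Option 1: 16×3 + 3×6 + 4×3 + 10×5 = 128
Option 2: 16×5 + 3×1 + 4×1 + 10×1 = 97
Option 3: 16×6 + 3×4 + 4×5 + 10×6 = 188
Option 4: 16×2 + 3×3 + 4×4 + 10×2 = 77
Option 5: 16×4 + 3×2 + 4×2 + 10×4 = 118
Option 6: 16×1 + 3×5 + 4×6 + 10×3 = 85

Option 3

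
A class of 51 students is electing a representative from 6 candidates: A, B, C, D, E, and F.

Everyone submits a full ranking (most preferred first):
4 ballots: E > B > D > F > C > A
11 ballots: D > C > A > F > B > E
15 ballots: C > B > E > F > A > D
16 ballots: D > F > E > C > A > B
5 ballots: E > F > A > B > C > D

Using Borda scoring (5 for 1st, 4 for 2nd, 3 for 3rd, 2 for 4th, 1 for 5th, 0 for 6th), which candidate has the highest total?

C

A: 4×0 + 11×3 + 15×1 + 16×1 + 5×3 = 79
B: 4×4 + 11×1 + 15×4 + 16×0 + 5×2 = 97
C: 4×1 + 11×4 + 15×5 + 16×2 + 5×1 = 160
D: 4×3 + 11×5 + 15×0 + 16×5 + 5×0 = 147
E: 4×5 + 11×0 + 15×3 + 16×3 + 5×5 = 138
F: 4×2 + 11×2 + 15×2 + 16×4 + 5×4 = 144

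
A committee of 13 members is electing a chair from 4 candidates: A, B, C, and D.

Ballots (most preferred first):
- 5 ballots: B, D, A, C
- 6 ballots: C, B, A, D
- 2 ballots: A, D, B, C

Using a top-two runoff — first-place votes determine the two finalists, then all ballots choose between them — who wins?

Round 1 first-place votes: A 2, B 5, C 6, D 0. C and B advance.
Runoff: C is ranked above B on 6 ballots, B above C on 7.

B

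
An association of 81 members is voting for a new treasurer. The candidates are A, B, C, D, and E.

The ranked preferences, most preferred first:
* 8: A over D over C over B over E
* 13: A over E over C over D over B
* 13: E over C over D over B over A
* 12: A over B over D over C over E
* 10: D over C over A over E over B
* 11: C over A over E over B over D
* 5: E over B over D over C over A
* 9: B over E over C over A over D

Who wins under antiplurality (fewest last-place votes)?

C

Last-place votes: A 18, B 23, C 0, D 20, E 20.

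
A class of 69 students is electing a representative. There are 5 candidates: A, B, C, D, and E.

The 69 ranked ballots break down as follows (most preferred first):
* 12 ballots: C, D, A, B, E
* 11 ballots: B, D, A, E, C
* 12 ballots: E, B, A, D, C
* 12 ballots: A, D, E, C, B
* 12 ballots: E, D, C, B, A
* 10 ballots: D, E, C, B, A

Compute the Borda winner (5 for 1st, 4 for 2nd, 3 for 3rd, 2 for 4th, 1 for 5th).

D

A: 12×3 + 11×3 + 12×3 + 12×5 + 12×1 + 10×1 = 187
B: 12×2 + 11×5 + 12×4 + 12×1 + 12×2 + 10×2 = 183
C: 12×5 + 11×1 + 12×1 + 12×2 + 12×3 + 10×3 = 173
D: 12×4 + 11×4 + 12×2 + 12×4 + 12×4 + 10×5 = 262
E: 12×1 + 11×2 + 12×5 + 12×3 + 12×5 + 10×4 = 230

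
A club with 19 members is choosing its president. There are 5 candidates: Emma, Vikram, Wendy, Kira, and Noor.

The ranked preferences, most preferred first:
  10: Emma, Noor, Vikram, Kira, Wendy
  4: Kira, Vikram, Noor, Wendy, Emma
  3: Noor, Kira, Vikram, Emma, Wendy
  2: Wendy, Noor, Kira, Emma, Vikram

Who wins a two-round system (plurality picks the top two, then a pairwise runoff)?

Emma

Round 1 first-place votes: Emma 10, Vikram 0, Wendy 2, Kira 4, Noor 3. Emma and Kira advance.
Runoff: Emma is ranked above Kira on 10 ballots, Kira above Emma on 9.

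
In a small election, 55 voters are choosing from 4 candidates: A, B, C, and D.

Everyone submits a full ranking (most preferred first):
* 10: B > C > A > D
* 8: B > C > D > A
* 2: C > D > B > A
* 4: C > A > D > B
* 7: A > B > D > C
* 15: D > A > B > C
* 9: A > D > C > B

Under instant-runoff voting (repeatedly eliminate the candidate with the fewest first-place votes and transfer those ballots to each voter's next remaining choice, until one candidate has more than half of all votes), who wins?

A

Round 1: A 16, B 18, C 6, D 15. C eliminated.
Round 2: A 20, B 18, D 17. D eliminated.
Round 3: A 35, B 20. A has a majority (≥28).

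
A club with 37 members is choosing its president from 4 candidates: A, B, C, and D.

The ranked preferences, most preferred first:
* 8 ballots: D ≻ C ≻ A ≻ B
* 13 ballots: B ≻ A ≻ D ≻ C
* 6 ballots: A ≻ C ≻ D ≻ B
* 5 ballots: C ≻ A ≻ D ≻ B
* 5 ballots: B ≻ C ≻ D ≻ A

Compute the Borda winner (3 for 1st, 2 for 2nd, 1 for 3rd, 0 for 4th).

A: 8×1 + 13×2 + 6×3 + 5×2 + 5×0 = 62
B: 8×0 + 13×3 + 6×0 + 5×0 + 5×3 = 54
C: 8×2 + 13×0 + 6×2 + 5×3 + 5×2 = 53
D: 8×3 + 13×1 + 6×1 + 5×1 + 5×1 = 53

A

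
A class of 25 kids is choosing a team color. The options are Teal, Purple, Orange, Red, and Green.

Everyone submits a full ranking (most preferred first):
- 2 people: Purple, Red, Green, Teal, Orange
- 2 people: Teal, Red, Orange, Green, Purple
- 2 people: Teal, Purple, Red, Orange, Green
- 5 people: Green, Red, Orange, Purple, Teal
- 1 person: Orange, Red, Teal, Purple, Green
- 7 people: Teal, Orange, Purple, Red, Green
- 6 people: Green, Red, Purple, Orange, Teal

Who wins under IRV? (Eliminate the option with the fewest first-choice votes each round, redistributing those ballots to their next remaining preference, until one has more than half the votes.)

Round 1: Teal 11, Purple 2, Orange 1, Red 0, Green 11. Red eliminated.
Round 2: Teal 11, Purple 2, Orange 1, Green 11. Orange eliminated.
Round 3: Teal 12, Purple 2, Green 11. Purple eliminated.
Round 4: Teal 12, Green 13. Green has a majority (≥13).

Green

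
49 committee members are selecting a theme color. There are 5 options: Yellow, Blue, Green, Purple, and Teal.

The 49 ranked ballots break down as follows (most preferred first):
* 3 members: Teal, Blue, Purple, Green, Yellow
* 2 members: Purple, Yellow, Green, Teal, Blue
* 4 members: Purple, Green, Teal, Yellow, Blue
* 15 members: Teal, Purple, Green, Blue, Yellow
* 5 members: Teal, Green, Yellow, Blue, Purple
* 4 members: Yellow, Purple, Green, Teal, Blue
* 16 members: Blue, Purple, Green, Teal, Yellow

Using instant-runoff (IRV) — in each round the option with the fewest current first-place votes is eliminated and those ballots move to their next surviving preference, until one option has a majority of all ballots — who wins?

Round 1: Yellow 4, Blue 16, Green 0, Purple 6, Teal 23. Green eliminated.
Round 2: Yellow 4, Blue 16, Purple 6, Teal 23. Yellow eliminated.
Round 3: Blue 16, Purple 10, Teal 23. Purple eliminated.
Round 4: Blue 16, Teal 33. Teal has a majority (≥25).

Teal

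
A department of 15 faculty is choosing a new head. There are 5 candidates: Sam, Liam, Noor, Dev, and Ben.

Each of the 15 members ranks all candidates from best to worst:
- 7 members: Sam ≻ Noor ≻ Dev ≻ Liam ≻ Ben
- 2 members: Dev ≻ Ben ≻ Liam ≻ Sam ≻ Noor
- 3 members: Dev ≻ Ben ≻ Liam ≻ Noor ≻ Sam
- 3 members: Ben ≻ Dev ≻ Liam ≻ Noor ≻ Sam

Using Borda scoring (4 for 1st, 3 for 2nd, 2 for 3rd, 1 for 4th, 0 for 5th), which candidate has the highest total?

Sam: 7×4 + 2×1 + 3×0 + 3×0 = 30
Liam: 7×1 + 2×2 + 3×2 + 3×2 = 23
Noor: 7×3 + 2×0 + 3×1 + 3×1 = 27
Dev: 7×2 + 2×4 + 3×4 + 3×3 = 43
Ben: 7×0 + 2×3 + 3×3 + 3×4 = 27

Dev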